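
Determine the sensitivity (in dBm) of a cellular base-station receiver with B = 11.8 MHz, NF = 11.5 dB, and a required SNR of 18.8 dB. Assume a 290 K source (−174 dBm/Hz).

Sensitivity = −174 + 10 log₁₀(B) + NF + SNR_min
= −174 + 70.72 + 11.5 + 18.8
= −72.98 dBm → −73.0 dBm

−73.0 dBm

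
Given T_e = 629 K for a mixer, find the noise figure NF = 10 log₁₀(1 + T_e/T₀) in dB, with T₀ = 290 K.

5.01 dB

F = 1 + T_e/T₀ = 1 + 629/290 = 3.16897
NF = 10 log₁₀(3.16897) = 5.01 dB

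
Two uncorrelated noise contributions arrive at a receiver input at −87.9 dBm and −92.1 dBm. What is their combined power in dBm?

−86.5 dBm

Convert to linear, add, convert back:
P₁ = 1.62×10⁻¹² W, P₂ = 6.17×10⁻¹³ W
P_tot = 2.24×10⁻¹² W → 10 log₁₀(P_tot / 10⁻³) = −86.5 dBm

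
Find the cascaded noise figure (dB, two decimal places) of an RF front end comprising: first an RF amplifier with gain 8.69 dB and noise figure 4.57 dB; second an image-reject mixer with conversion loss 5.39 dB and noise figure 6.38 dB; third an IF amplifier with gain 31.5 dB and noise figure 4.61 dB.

Convert to linear (a loss of L dB is a gain of −L dB): F_i = 10^(NF_i/10), G_i = 10^(G_i,dB/10)
  Stage 1: F_1 = 10^(4.57/10) = 2.864, G_1 = 10^(8.69/10) = 7.396
  Stage 2: F_2 = 10^(6.38/10) = 4.345, G_2 = 10^(−5.39/10) = 0.2891
  Stage 3: F_3 = 10^(4.61/10) = 2.891, G_3 = 10^(31.5/10) = 1413
Friis cascade:
  F = 2.864 + (4.345 − 1)/7.396 + (2.891 − 1)/2.138 = 4.201
NF = 10 log₁₀(4.201) = 6.23 dB

6.23 dB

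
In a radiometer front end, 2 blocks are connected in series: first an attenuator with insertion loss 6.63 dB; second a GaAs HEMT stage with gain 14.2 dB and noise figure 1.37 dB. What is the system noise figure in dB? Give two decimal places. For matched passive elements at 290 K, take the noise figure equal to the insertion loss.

Convert to linear (a loss of L dB is a gain of −L dB): F_i = 10^(NF_i/10), G_i = 10^(G_i,dB/10)
  Stage 1: F_1 = 10^(6.63/10) = 4.603, G_1 = 10^(−6.63/10) = 0.2173
  Stage 2: F_2 = 10^(1.37/10) = 1.371, G_2 = 10^(14.2/10) = 26.30
Friis cascade:
  F = 4.603 + (1.371 − 1)/0.2173 = 6.310
NF = 10 log₁₀(6.310) = 8.00 dB

8.00 dB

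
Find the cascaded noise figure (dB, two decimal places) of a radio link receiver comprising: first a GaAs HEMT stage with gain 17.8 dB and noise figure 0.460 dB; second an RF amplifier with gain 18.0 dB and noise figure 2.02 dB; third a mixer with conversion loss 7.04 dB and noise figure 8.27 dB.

0.50 dB

Convert to linear (a loss of L dB is a gain of −L dB): F_i = 10^(NF_i/10), G_i = 10^(G_i,dB/10)
  Stage 1: F_1 = 10^(0.460/10) = 1.112, G_1 = 10^(17.8/10) = 60.26
  Stage 2: F_2 = 10^(2.02/10) = 1.592, G_2 = 10^(18.0/10) = 63.10
  Stage 3: F_3 = 10^(8.27/10) = 6.714, G_3 = 10^(−7.04/10) = 0.1977
Friis cascade:
  F = 1.112 + (1.592 − 1)/60.26 + (6.714 − 1)/3802 = 1.123
NF = 10 log₁₀(1.123) = 0.50 dB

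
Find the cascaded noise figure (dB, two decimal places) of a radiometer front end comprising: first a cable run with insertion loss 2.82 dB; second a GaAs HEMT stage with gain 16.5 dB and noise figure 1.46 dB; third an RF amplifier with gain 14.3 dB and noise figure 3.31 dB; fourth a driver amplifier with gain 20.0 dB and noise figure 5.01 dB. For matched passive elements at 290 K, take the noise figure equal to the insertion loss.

4.36 dB

Convert to linear (a loss of L dB is a gain of −L dB): F_i = 10^(NF_i/10), G_i = 10^(G_i,dB/10)
  Stage 1: F_1 = 10^(2.82/10) = 1.914, G_1 = 10^(−2.82/10) = 0.5224
  Stage 2: F_2 = 10^(1.46/10) = 1.400, G_2 = 10^(16.5/10) = 44.67
  Stage 3: F_3 = 10^(3.31/10) = 2.143, G_3 = 10^(14.3/10) = 26.92
  Stage 4: F_4 = 10^(5.01/10) = 3.170, G_4 = 10^(20.0/10) = 100.0
Friis cascade:
  F = 1.914 + (1.400 − 1)/0.5224 + (2.143 − 1)/23.33 + (3.170 − 1)/628.1 = 2.732
NF = 10 log₁₀(2.732) = 4.36 dB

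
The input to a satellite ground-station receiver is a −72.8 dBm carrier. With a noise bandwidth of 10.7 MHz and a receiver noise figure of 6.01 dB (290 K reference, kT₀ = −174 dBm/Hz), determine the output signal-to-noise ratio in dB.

24.9 dB

Noise floor: N = −174 + 10 log₁₀(B) + NF
10 log₁₀(1.07×10⁷) = 70.29 dB
N = −174 + 70.29 + 6.01 = −97.70 dBm
SNR = P_sig − N = −72.8 − (−97.70) = 24.90 dB → 24.9 dB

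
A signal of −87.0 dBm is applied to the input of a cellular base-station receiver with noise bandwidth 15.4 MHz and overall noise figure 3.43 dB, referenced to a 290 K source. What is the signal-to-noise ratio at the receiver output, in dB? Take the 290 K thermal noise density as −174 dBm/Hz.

Noise floor: N = −174 + 10 log₁₀(B) + NF
10 log₁₀(1.54×10⁷) = 71.88 dB
N = −174 + 71.88 + 3.43 = −98.69 dBm
SNR = P_sig − N = −87.0 − (−98.69) = 11.69 dB → 11.7 dB

11.7 dB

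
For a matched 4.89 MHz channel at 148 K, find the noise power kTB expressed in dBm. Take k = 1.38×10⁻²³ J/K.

−110.0 dBm

P_n = kTB = 1.38×10⁻²³ × 148 × 4.89×10⁶ = 9.99×10⁻¹⁵ W
In dBm: 10 log₁₀(9.99×10⁻¹⁵ / 10⁻³) = −110.0 dBm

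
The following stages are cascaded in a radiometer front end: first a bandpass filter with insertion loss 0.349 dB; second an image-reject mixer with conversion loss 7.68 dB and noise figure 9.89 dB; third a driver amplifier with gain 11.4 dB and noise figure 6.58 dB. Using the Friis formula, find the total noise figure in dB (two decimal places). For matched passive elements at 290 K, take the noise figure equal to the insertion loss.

Convert to linear (a loss of L dB is a gain of −L dB): F_i = 10^(NF_i/10), G_i = 10^(G_i,dB/10)
  Stage 1: F_1 = 10^(0.349/10) = 1.084, G_1 = 10^(−0.349/10) = 0.9228
  Stage 2: F_2 = 10^(9.89/10) = 9.750, G_2 = 10^(−7.68/10) = 0.1706
  Stage 3: F_3 = 10^(6.58/10) = 4.550, G_3 = 10^(11.4/10) = 13.80
Friis cascade:
  F = 1.084 + (9.750 − 1)/0.9228 + (4.550 − 1)/0.1574 = 33.11
NF = 10 log₁₀(33.11) = 15.20 dB

15.20 dB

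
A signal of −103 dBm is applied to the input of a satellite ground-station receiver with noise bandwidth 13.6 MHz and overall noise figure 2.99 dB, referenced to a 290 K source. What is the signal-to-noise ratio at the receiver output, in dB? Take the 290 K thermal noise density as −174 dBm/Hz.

−3.3 dB

Noise floor: N = −174 + 10 log₁₀(B) + NF
10 log₁₀(1.36×10⁷) = 71.34 dB
N = −174 + 71.34 + 2.99 = −99.67 dBm
SNR = P_sig − N = −103 − (−99.67) = −3.33 dB → −3.3 dB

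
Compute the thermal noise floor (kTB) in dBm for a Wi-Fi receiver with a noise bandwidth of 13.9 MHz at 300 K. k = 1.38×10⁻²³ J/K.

P_n = kTB = 1.38×10⁻²³ × 300 × 1.39×10⁷ = 5.75×10⁻¹⁴ W
In dBm: 10 log₁₀(5.75×10⁻¹⁴ / 10⁻³) = −102.4 dBm

−102.4 dBm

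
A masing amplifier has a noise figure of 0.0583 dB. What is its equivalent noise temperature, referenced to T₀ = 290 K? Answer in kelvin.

F = 10^(0.0583/10) = 1.01351
T_e = (F − 1)·T₀ = (1.01351 − 1) × 290 = 3.92 K

3.92 K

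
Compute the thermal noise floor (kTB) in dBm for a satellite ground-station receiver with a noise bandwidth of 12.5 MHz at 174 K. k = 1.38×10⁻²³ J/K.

P_n = kTB = 1.38×10⁻²³ × 174 × 1.25×10⁷ = 3.00×10⁻¹⁴ W
In dBm: 10 log₁₀(3.00×10⁻¹⁴ / 10⁻³) = −105.2 dBm

−105.2 dBm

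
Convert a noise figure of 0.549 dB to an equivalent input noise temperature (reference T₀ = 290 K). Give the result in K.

F = 10^(0.549/10) = 1.13475
T_e = (F − 1)·T₀ = (1.13475 − 1) × 290 = 39.1 K

39.1 K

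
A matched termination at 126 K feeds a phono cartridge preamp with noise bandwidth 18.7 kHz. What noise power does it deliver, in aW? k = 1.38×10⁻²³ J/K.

P_n = kTB = 1.38×10⁻²³ × 126 × 1.87×10⁴ = 3.25×10⁻¹⁷ W = 32.5 aW

32.5 aW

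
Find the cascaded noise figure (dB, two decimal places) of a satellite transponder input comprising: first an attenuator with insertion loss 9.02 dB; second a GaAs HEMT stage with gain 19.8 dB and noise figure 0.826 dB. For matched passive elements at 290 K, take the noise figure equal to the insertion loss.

Convert to linear (a loss of L dB is a gain of −L dB): F_i = 10^(NF_i/10), G_i = 10^(G_i,dB/10)
  Stage 1: F_1 = 10^(9.02/10) = 7.980, G_1 = 10^(−9.02/10) = 0.1253
  Stage 2: F_2 = 10^(0.826/10) = 1.209, G_2 = 10^(19.8/10) = 95.50
Friis cascade:
  F = 7.980 + (1.209 − 1)/0.1253 = 9.652
NF = 10 log₁₀(9.652) = 9.85 dB

9.85 dB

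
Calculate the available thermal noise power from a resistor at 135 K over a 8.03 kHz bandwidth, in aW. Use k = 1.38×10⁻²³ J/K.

P_n = kTB = 1.38×10⁻²³ × 135 × 8.03×10³ = 1.50×10⁻¹⁷ W = 15.0 aW

15.0 aW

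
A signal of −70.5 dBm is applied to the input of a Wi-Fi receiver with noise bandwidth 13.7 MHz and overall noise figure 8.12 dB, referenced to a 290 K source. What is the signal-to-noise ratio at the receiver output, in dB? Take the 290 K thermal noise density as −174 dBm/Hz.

Noise floor: N = −174 + 10 log₁₀(B) + NF
10 log₁₀(1.37×10⁷) = 71.37 dB
N = −174 + 71.37 + 8.12 = −94.51 dBm
SNR = P_sig − N = −70.5 − (−94.51) = 24.01 dB → 24.0 dB

24.0 dB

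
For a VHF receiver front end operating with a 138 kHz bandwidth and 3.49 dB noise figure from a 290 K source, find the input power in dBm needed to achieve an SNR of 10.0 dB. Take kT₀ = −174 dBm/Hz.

Sensitivity = −174 + 10 log₁₀(B) + NF + SNR_min
= −174 + 51.4 + 3.49 + 10.0
= −109.11 dBm → −109.1 dBm

−109.1 dBm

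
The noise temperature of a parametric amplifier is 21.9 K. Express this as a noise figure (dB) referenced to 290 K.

F = 1 + T_e/T₀ = 1 + 21.9/290 = 1.07552
NF = 10 log₁₀(1.07552) = 0.316 dB

0.316 dB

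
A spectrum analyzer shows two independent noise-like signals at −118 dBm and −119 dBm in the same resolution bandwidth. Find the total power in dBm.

−115.5 dBm

Convert to linear, add, convert back:
P₁ = 1.58×10⁻¹⁵ W, P₂ = 1.26×10⁻¹⁵ W
P_tot = 2.84×10⁻¹⁵ W → 10 log₁₀(P_tot / 10⁻³) = −115.5 dBm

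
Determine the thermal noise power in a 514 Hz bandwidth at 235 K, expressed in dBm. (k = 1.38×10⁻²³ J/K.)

−147.8 dBm

P_n = kTB = 1.38×10⁻²³ × 235 × 5.14×10² = 1.67×10⁻¹⁸ W
In dBm: 10 log₁₀(1.67×10⁻¹⁸ / 10⁻³) = −147.8 dBm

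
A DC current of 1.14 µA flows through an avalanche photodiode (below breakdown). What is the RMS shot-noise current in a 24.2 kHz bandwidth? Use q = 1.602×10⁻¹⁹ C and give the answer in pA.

94.0 pA

I_n = √(2qI·B)
2qI·B = 2 × 1.602×10⁻¹⁹ × 1.14×10⁻⁶ × 2.42×10⁴ = 8.84×10⁻²¹ A²
I_n = √(8.84×10⁻²¹) = 9.40×10⁻¹¹ A = 94.0 pA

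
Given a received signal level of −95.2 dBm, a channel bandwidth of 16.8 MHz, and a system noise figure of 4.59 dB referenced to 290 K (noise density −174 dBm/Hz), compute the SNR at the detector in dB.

Noise floor: N = −174 + 10 log₁₀(B) + NF
10 log₁₀(1.68×10⁷) = 72.25 dB
N = −174 + 72.25 + 4.59 = −97.16 dBm
SNR = P_sig − N = −95.2 − (−97.16) = 1.96 dB → 2.0 dB

2.0 dB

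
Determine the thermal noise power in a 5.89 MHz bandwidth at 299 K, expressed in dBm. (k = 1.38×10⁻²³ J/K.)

−106.1 dBm

P_n = kTB = 1.38×10⁻²³ × 299 × 5.89×10⁶ = 2.43×10⁻¹⁴ W
In dBm: 10 log₁₀(2.43×10⁻¹⁴ / 10⁻³) = −106.1 dBm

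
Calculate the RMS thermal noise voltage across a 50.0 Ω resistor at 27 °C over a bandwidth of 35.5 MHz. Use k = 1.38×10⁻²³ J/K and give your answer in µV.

T = 27 °C + 273.15 = 300.15 K
V_n = √(4kTRB)
4kTRB = 4 × 1.38×10⁻²³ × 300.15 × 5.00×10¹ × 3.55×10⁷ = 2.94×10⁻¹¹ V²
V_n = √(2.94×10⁻¹¹) = 5.42×10⁻⁶ V = 5.42 µV

5.42 µV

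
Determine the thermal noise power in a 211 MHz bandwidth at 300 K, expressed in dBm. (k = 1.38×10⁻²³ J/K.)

P_n = kTB = 1.38×10⁻²³ × 300 × 2.11×10⁸ = 8.74×10⁻¹³ W
In dBm: 10 log₁₀(8.74×10⁻¹³ / 10⁻³) = −90.6 dBm

−90.6 dBm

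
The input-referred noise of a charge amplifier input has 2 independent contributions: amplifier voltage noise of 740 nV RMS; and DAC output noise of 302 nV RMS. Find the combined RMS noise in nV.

799 nV

Uncorrelated sources add in power (mean-square): V_tot = √(ΣV_i²)
V_tot = √[(7.40×10⁻⁷)² + (3.02×10⁻⁷)²] = 7.99×10⁻⁷ V = 799 nV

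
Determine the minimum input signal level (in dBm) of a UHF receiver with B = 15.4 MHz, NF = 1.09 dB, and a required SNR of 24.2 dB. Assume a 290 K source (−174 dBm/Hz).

−76.8 dBm

Sensitivity = −174 + 10 log₁₀(B) + NF + SNR_min
= −174 + 71.88 + 1.09 + 24.2
= −76.83 dBm → −76.8 dBm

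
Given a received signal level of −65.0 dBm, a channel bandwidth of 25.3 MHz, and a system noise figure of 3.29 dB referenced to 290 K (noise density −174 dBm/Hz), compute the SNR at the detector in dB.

31.7 dB

Noise floor: N = −174 + 10 log₁₀(B) + NF
10 log₁₀(2.53×10⁷) = 74.03 dB
N = −174 + 74.03 + 3.29 = −96.68 dBm
SNR = P_sig − N = −65.0 − (−96.68) = 31.68 dB → 31.7 dB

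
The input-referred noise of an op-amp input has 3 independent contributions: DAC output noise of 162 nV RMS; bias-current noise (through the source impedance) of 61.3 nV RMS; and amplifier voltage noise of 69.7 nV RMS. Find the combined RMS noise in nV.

Uncorrelated sources add in power (mean-square): V_tot = √(ΣV_i²)
V_tot = √[(1.62×10⁻⁷)² + (6.13×10⁻⁸)² + (6.97×10⁻⁸)²] = 1.87×10⁻⁷ V = 187 nV

187 nV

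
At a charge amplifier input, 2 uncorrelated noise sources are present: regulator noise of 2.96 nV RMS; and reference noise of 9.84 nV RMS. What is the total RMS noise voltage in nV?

Uncorrelated sources add in power (mean-square): V_tot = √(ΣV_i²)
V_tot = √[(2.96×10⁻⁹)² + (9.84×10⁻⁹)²] = 1.03×10⁻⁸ V = 10.3 nV

10.3 nV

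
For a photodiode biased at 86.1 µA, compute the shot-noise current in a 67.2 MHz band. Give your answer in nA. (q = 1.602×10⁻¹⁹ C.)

I_n = √(2qI·B)
2qI·B = 2 × 1.602×10⁻¹⁹ × 8.61×10⁻⁵ × 6.72×10⁷ = 1.85×10⁻¹⁵ A²
I_n = √(1.85×10⁻¹⁵) = 4.31×10⁻⁸ A = 43.1 nA

43.1 nA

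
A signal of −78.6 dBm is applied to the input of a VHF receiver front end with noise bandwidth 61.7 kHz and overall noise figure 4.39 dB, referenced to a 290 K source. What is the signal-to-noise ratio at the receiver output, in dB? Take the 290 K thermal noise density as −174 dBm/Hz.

Noise floor: N = −174 + 10 log₁₀(B) + NF
10 log₁₀(6.17×10⁴) = 47.9 dB
N = −174 + 47.9 + 4.39 = −121.71 dBm
SNR = P_sig − N = −78.6 − (−121.71) = 43.11 dB → 43.1 dB

43.1 dB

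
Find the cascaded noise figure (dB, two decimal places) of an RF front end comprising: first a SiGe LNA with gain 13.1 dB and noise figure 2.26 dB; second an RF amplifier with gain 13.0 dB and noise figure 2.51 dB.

Convert to linear (a loss of L dB is a gain of −L dB): F_i = 10^(NF_i/10), G_i = 10^(G_i,dB/10)
  Stage 1: F_1 = 10^(2.26/10) = 1.683, G_1 = 10^(13.1/10) = 20.42
  Stage 2: F_2 = 10^(2.51/10) = 1.782, G_2 = 10^(13.0/10) = 19.95
Friis cascade:
  F = 1.683 + (1.782 − 1)/20.42 = 1.721
NF = 10 log₁₀(1.721) = 2.36 dB

2.36 dB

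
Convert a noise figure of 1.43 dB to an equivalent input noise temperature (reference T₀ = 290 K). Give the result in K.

F = 10^(1.43/10) = 1.38995
T_e = (F − 1)·T₀ = (1.38995 − 1) × 290 = 113 K

113 K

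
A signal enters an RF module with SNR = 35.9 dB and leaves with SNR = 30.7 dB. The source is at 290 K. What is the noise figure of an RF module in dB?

NF (dB) = SNR_in(dB) − SNR_out(dB) when the source is at T₀
NF = 35.9 − 30.7 = 5.2 dB

5.2 dB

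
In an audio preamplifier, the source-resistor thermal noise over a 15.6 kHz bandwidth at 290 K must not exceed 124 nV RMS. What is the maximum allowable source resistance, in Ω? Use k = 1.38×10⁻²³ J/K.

61.6 Ω

Johnson–Nyquist: V_n = √(4kTRB) ⇒ R = V_n² / (4kTB)
4kTB = 4 × 1.38×10⁻²³ × 290 × 1.56×10⁴ = 2.50×10⁻¹⁶
R = (1.24×10⁻⁷)² / 2.50×10⁻¹⁶ = 6.16×10¹ Ω = 61.6 Ω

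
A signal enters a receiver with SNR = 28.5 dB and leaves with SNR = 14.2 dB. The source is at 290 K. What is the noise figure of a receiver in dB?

NF (dB) = SNR_in(dB) − SNR_out(dB) when the source is at T₀
NF = 28.5 − 14.2 = 14.3 dB

14.3 dB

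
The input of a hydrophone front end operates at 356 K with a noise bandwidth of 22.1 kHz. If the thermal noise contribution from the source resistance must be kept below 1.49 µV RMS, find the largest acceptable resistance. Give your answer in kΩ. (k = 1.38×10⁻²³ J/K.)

5.11 kΩ

Johnson–Nyquist: V_n = √(4kTRB) ⇒ R = V_n² / (4kTB)
4kTB = 4 × 1.38×10⁻²³ × 356 × 2.21×10⁴ = 4.34×10⁻¹⁶
R = (1.49×10⁻⁶)² / 4.34×10⁻¹⁶ = 5.11×10³ Ω = 5.11 kΩ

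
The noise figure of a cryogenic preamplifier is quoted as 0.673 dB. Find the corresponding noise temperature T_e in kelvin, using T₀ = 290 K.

F = 10^(0.673/10) = 1.16762
T_e = (F − 1)·T₀ = (1.16762 − 1) × 290 = 48.6 K

48.6 K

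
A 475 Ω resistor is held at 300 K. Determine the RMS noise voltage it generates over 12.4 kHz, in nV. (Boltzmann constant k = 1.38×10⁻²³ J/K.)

312 nV

V_n = √(4kTRB)
4kTRB = 4 × 1.38×10⁻²³ × 300 × 4.75×10² × 1.24×10⁴ = 9.75×10⁻¹⁴ V²
V_n = √(9.75×10⁻¹⁴) = 3.12×10⁻⁷ V = 312 nV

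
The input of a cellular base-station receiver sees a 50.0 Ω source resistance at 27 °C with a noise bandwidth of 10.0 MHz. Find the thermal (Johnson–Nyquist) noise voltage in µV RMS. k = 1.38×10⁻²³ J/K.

T = 27 °C + 273.15 = 300.15 K
V_n = √(4kTRB)
4kTRB = 4 × 1.38×10⁻²³ × 300.15 × 5.00×10¹ × 1.00×10⁷ = 8.28×10⁻¹² V²
V_n = √(8.28×10⁻¹²) = 2.88×10⁻⁶ V = 2.88 µV

2.88 µV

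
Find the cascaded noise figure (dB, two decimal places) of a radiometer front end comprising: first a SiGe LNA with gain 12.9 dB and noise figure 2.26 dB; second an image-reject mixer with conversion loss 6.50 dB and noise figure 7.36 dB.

2.81 dB

Convert to linear (a loss of L dB is a gain of −L dB): F_i = 10^(NF_i/10), G_i = 10^(G_i,dB/10)
  Stage 1: F_1 = 10^(2.26/10) = 1.683, G_1 = 10^(12.9/10) = 19.50
  Stage 2: F_2 = 10^(7.36/10) = 5.445, G_2 = 10^(−6.50/10) = 0.2239
Friis cascade:
  F = 1.683 + (5.445 − 1)/19.50 = 1.911
NF = 10 log₁₀(1.911) = 2.81 dB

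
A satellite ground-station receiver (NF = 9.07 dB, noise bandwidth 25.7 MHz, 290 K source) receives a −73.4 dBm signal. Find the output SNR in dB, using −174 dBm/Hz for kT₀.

17.4 dB

Noise floor: N = −174 + 10 log₁₀(B) + NF
10 log₁₀(2.57×10⁷) = 74.1 dB
N = −174 + 74.1 + 9.07 = −90.83 dBm
SNR = P_sig − N = −73.4 − (−90.83) = 17.43 dB → 17.4 dB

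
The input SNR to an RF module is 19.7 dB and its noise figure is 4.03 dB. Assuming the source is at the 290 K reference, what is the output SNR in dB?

By definition F = SNR_in/SNR_out, so in dB: SNR_out = SNR_in − NF
SNR_out = 19.7 − 4.03 = 15.67 dB

15.67 dB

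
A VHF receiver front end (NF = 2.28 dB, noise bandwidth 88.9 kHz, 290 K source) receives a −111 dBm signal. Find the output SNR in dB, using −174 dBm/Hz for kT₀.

11.2 dB

Noise floor: N = −174 + 10 log₁₀(B) + NF
10 log₁₀(8.89×10⁴) = 49.49 dB
N = −174 + 49.49 + 2.28 = −122.23 dBm
SNR = P_sig − N = −111 − (−122.23) = 11.23 dB → 11.2 dB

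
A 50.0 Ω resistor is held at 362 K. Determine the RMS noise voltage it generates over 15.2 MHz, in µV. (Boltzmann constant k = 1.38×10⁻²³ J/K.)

3.90 µV

V_n = √(4kTRB)
4kTRB = 4 × 1.38×10⁻²³ × 362 × 5.00×10¹ × 1.52×10⁷ = 1.52×10⁻¹¹ V²
V_n = √(1.52×10⁻¹¹) = 3.90×10⁻⁶ V = 3.90 µV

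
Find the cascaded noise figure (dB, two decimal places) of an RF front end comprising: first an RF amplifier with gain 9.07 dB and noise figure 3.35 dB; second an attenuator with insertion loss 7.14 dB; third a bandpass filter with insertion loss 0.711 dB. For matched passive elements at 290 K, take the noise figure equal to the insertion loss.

Convert to linear (a loss of L dB is a gain of −L dB): F_i = 10^(NF_i/10), G_i = 10^(G_i,dB/10)
  Stage 1: F_1 = 10^(3.35/10) = 2.163, G_1 = 10^(9.07/10) = 8.072
  Stage 2: F_2 = 10^(7.14/10) = 5.176, G_2 = 10^(−7.14/10) = 0.1932
  Stage 3: F_3 = 10^(0.711/10) = 1.178, G_3 = 10^(−0.711/10) = 0.8490
Friis cascade:
  F = 2.163 + (5.176 − 1)/8.072 + (1.178 − 1)/1.560 = 2.794
NF = 10 log₁₀(2.794) = 4.46 dB

4.46 dB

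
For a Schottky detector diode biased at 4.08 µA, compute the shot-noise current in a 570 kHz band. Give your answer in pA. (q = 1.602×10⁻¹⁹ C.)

863 pA

I_n = √(2qI·B)
2qI·B = 2 × 1.602×10⁻¹⁹ × 4.08×10⁻⁶ × 5.70×10⁵ = 7.45×10⁻¹⁹ A²
I_n = √(7.45×10⁻¹⁹) = 8.63×10⁻¹⁰ A = 863 pA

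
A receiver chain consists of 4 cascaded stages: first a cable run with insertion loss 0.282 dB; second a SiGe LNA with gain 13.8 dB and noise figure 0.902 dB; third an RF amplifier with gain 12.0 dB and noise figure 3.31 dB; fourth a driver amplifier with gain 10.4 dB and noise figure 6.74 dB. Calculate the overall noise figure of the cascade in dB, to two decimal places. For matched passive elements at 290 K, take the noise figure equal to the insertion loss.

Convert to linear (a loss of L dB is a gain of −L dB): F_i = 10^(NF_i/10), G_i = 10^(G_i,dB/10)
  Stage 1: F_1 = 10^(0.282/10) = 1.067, G_1 = 10^(−0.282/10) = 0.9371
  Stage 2: F_2 = 10^(0.902/10) = 1.231, G_2 = 10^(13.8/10) = 23.99
  Stage 3: F_3 = 10^(3.31/10) = 2.143, G_3 = 10^(12.0/10) = 15.85
  Stage 4: F_4 = 10^(6.74/10) = 4.721, G_4 = 10^(10.4/10) = 10.96
Friis cascade:
  F = 1.067 + (1.231 − 1)/0.9371 + (2.143 − 1)/22.48 + (4.721 − 1)/356.3 = 1.375
NF = 10 log₁₀(1.375) = 1.38 dB

1.38 dB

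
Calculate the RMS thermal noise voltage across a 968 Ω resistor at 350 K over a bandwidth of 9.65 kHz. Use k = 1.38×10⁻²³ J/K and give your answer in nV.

V_n = √(4kTRB)
4kTRB = 4 × 1.38×10⁻²³ × 350 × 9.68×10² × 9.65×10³ = 1.80×10⁻¹³ V²
V_n = √(1.80×10⁻¹³) = 4.25×10⁻⁷ V = 425 nV

425 nV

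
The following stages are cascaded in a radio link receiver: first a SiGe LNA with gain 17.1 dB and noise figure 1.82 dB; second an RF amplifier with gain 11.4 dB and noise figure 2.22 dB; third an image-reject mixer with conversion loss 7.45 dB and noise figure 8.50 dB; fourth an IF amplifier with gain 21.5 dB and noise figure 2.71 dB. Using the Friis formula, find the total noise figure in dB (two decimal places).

1.90 dB

Convert to linear (a loss of L dB is a gain of −L dB): F_i = 10^(NF_i/10), G_i = 10^(G_i,dB/10)
  Stage 1: F_1 = 10^(1.82/10) = 1.521, G_1 = 10^(17.1/10) = 51.29
  Stage 2: F_2 = 10^(2.22/10) = 1.667, G_2 = 10^(11.4/10) = 13.80
  Stage 3: F_3 = 10^(8.50/10) = 7.079, G_3 = 10^(−7.45/10) = 0.1799
  Stage 4: F_4 = 10^(2.71/10) = 1.866, G_4 = 10^(21.5/10) = 141.3
Friis cascade:
  F = 1.521 + (1.667 − 1)/51.29 + (7.079 − 1)/707.9 + (1.866 − 1)/127.4 = 1.549
NF = 10 log₁₀(1.549) = 1.90 dB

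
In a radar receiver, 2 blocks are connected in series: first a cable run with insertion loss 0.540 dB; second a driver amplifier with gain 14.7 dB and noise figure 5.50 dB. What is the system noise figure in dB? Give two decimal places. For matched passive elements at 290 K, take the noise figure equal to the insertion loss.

6.04 dB

Convert to linear (a loss of L dB is a gain of −L dB): F_i = 10^(NF_i/10), G_i = 10^(G_i,dB/10)
  Stage 1: F_1 = 10^(0.540/10) = 1.132, G_1 = 10^(−0.540/10) = 0.8831
  Stage 2: F_2 = 10^(5.50/10) = 3.548, G_2 = 10^(14.7/10) = 29.51
Friis cascade:
  F = 1.132 + (3.548 − 1)/0.8831 = 4.018
NF = 10 log₁₀(4.018) = 6.04 dB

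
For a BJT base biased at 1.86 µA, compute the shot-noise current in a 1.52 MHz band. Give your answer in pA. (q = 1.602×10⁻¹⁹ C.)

952 pA

I_n = √(2qI·B)
2qI·B = 2 × 1.602×10⁻¹⁹ × 1.86×10⁻⁶ × 1.52×10⁶ = 9.06×10⁻¹⁹ A²
I_n = √(9.06×10⁻¹⁹) = 9.52×10⁻¹⁰ A = 952 pA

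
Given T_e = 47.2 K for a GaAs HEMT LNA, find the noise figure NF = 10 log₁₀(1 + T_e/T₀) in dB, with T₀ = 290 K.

0.655 dB

F = 1 + T_e/T₀ = 1 + 47.2/290 = 1.16276
NF = 10 log₁₀(1.16276) = 0.655 dB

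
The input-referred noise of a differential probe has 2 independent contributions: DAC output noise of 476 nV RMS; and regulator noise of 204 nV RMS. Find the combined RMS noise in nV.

Uncorrelated sources add in power (mean-square): V_tot = √(ΣV_i²)
V_tot = √[(4.76×10⁻⁷)² + (2.04×10⁻⁷)²] = 5.18×10⁻⁷ V = 518 nV

518 nV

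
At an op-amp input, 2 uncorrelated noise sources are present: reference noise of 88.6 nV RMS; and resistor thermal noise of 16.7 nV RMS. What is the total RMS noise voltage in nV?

90.2 nV

Uncorrelated sources add in power (mean-square): V_tot = √(ΣV_i²)
V_tot = √[(8.86×10⁻⁸)² + (1.67×10⁻⁸)²] = 9.02×10⁻⁸ V = 90.2 nV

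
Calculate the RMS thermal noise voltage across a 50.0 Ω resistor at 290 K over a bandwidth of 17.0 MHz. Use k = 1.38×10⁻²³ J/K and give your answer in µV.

3.69 µV

V_n = √(4kTRB)
4kTRB = 4 × 1.38×10⁻²³ × 290 × 5.00×10¹ × 1.70×10⁷ = 1.36×10⁻¹¹ V²
V_n = √(1.36×10⁻¹¹) = 3.69×10⁻⁶ V = 3.69 µV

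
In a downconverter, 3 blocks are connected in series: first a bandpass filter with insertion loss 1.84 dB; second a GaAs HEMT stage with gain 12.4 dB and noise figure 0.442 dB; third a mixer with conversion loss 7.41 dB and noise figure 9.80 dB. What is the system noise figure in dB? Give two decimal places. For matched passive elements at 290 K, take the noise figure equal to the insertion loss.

Convert to linear (a loss of L dB is a gain of −L dB): F_i = 10^(NF_i/10), G_i = 10^(G_i,dB/10)
  Stage 1: F_1 = 10^(1.84/10) = 1.528, G_1 = 10^(−1.84/10) = 0.6546
  Stage 2: F_2 = 10^(0.442/10) = 1.107, G_2 = 10^(12.4/10) = 17.38
  Stage 3: F_3 = 10^(9.80/10) = 9.550, G_3 = 10^(−7.41/10) = 0.1816
Friis cascade:
  F = 1.528 + (1.107 − 1)/0.6546 + (9.550 − 1)/11.38 = 2.443
NF = 10 log₁₀(2.443) = 3.88 dB

3.88 dB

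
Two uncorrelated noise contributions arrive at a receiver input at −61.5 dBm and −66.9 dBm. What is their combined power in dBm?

−60.4 dBm

Convert to linear, add, convert back:
P₁ = 7.08×10⁻¹⁰ W, P₂ = 2.04×10⁻¹⁰ W
P_tot = 9.12×10⁻¹⁰ W → 10 log₁₀(P_tot / 10⁻³) = −60.4 dBm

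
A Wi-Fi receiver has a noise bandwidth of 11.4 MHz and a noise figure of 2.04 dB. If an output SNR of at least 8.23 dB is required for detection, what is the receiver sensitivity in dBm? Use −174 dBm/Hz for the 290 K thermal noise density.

Sensitivity = −174 + 10 log₁₀(B) + NF + SNR_min
= −174 + 70.57 + 2.04 + 8.23
= −93.16 dBm → −93.2 dBm

−93.2 dBm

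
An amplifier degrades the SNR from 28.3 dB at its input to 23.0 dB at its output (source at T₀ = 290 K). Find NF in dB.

5.3 dB

NF (dB) = SNR_in(dB) − SNR_out(dB) when the source is at T₀
NF = 28.3 − 23.0 = 5.3 dB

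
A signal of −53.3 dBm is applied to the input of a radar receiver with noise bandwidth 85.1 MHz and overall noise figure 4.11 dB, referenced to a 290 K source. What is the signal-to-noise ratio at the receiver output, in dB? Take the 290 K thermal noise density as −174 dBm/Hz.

Noise floor: N = −174 + 10 log₁₀(B) + NF
10 log₁₀(8.51×10⁷) = 79.3 dB
N = −174 + 79.3 + 4.11 = −90.59 dBm
SNR = P_sig − N = −53.3 − (−90.59) = 37.29 dB → 37.3 dB

37.3 dB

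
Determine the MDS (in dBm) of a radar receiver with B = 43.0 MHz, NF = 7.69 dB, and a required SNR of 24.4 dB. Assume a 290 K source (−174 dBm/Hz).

Sensitivity = −174 + 10 log₁₀(B) + NF + SNR_min
= −174 + 76.33 + 7.69 + 24.4
= −65.58 dBm → −65.6 dBm

−65.6 dBm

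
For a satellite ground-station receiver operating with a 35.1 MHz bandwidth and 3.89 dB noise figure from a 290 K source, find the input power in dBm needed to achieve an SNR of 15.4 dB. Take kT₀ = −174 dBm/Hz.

Sensitivity = −174 + 10 log₁₀(B) + NF + SNR_min
= −174 + 75.45 + 3.89 + 15.4
= −79.26 dBm → −79.3 dBm

−79.3 dBm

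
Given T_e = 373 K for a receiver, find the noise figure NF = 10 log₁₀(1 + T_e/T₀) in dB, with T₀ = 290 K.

F = 1 + T_e/T₀ = 1 + 373/290 = 2.28621
NF = 10 log₁₀(2.28621) = 3.59 dB

3.59 dB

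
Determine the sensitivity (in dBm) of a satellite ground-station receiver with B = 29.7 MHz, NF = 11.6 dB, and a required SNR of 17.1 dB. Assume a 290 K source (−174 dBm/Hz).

−70.6 dBm

Sensitivity = −174 + 10 log₁₀(B) + NF + SNR_min
= −174 + 74.73 + 11.6 + 17.1
= −70.57 dBm → −70.6 dBm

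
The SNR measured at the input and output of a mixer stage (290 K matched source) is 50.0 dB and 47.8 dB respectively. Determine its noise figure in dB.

NF (dB) = SNR_in(dB) − SNR_out(dB) when the source is at T₀
NF = 50.0 − 47.8 = 2.2 dB

2.2 dB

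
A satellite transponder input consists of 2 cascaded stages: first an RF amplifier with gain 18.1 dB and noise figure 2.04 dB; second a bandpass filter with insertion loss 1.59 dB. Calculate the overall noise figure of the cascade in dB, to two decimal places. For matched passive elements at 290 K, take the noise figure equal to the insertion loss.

2.06 dB

Convert to linear (a loss of L dB is a gain of −L dB): F_i = 10^(NF_i/10), G_i = 10^(G_i,dB/10)
  Stage 1: F_1 = 10^(2.04/10) = 1.600, G_1 = 10^(18.1/10) = 64.57
  Stage 2: F_2 = 10^(1.59/10) = 1.442, G_2 = 10^(−1.59/10) = 0.6934
Friis cascade:
  F = 1.600 + (1.442 − 1)/64.57 = 1.606
NF = 10 log₁₀(1.606) = 2.06 dB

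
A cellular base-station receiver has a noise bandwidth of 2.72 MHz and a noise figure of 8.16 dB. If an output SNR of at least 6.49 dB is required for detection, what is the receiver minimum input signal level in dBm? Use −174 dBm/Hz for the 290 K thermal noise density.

−95.0 dBm

Sensitivity = −174 + 10 log₁₀(B) + NF + SNR_min
= −174 + 64.35 + 8.16 + 6.49
= −95.00 dBm → −95.0 dBm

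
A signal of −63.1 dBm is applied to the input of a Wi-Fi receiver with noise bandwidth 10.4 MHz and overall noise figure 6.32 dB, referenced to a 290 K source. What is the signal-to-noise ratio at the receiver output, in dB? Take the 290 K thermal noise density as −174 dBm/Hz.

34.4 dB

Noise floor: N = −174 + 10 log₁₀(B) + NF
10 log₁₀(1.04×10⁷) = 70.17 dB
N = −174 + 70.17 + 6.32 = −97.51 dBm
SNR = P_sig − N = −63.1 − (−97.51) = 34.41 dB → 34.4 dB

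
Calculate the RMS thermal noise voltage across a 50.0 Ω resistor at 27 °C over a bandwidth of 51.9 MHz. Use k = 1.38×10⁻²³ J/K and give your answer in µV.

6.56 µV

T = 27 °C + 273.15 = 300.15 K
V_n = √(4kTRB)
4kTRB = 4 × 1.38×10⁻²³ × 300.15 × 5.00×10¹ × 5.19×10⁷ = 4.30×10⁻¹¹ V²
V_n = √(4.30×10⁻¹¹) = 6.56×10⁻⁶ V = 6.56 µV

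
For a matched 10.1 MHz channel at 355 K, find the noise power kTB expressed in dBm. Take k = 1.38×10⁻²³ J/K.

P_n = kTB = 1.38×10⁻²³ × 355 × 1.01×10⁷ = 4.95×10⁻¹⁴ W
In dBm: 10 log₁₀(4.95×10⁻¹⁴ / 10⁻³) = −103.1 dBm

−103.1 dBm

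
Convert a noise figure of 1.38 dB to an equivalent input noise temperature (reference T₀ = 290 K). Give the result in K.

F = 10^(1.38/10) = 1.37404
T_e = (F − 1)·T₀ = (1.37404 − 1) × 290 = 108 K

108 K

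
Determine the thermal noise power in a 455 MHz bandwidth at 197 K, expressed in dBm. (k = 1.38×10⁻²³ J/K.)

−89.1 dBm

P_n = kTB = 1.38×10⁻²³ × 197 × 4.55×10⁸ = 1.24×10⁻¹² W
In dBm: 10 log₁₀(1.24×10⁻¹² / 10⁻³) = −89.1 dBm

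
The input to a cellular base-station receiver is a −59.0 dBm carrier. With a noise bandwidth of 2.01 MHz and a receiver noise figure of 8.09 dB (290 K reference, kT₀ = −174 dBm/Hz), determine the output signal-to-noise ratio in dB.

43.9 dB

Noise floor: N = −174 + 10 log₁₀(B) + NF
10 log₁₀(2.01×10⁶) = 63.03 dB
N = −174 + 63.03 + 8.09 = −102.88 dBm
SNR = P_sig − N = −59.0 − (−102.88) = 43.88 dB → 43.9 dB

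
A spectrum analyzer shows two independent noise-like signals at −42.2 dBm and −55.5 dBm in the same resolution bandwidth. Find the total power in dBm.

−42.0 dBm

Convert to linear, add, convert back:
P₁ = 6.03×10⁻⁸ W, P₂ = 2.82×10⁻⁹ W
P_tot = 6.31×10⁻⁸ W → 10 log₁₀(P_tot / 10⁻³) = −42.0 dBm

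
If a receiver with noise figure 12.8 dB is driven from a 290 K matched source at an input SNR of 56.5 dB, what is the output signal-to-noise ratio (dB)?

43.7 dB

By definition F = SNR_in/SNR_out, so in dB: SNR_out = SNR_in − NF
SNR_out = 56.5 − 12.8 = 43.7 dB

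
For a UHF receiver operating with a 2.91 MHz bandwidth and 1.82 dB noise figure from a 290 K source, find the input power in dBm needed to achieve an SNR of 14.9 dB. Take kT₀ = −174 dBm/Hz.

−92.6 dBm

Sensitivity = −174 + 10 log₁₀(B) + NF + SNR_min
= −174 + 64.64 + 1.82 + 14.9
= −92.64 dBm → −92.6 dBm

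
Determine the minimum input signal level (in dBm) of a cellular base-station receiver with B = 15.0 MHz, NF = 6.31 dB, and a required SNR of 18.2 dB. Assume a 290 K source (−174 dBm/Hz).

Sensitivity = −174 + 10 log₁₀(B) + NF + SNR_min
= −174 + 71.76 + 6.31 + 18.2
= −77.73 dBm → −77.7 dBm

−77.7 dBm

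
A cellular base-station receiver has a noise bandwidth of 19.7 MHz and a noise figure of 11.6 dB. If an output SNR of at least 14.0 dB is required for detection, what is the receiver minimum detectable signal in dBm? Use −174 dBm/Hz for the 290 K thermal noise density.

Sensitivity = −174 + 10 log₁₀(B) + NF + SNR_min
= −174 + 72.94 + 11.6 + 14.0
= −75.46 dBm → −75.5 dBm

−75.5 dBm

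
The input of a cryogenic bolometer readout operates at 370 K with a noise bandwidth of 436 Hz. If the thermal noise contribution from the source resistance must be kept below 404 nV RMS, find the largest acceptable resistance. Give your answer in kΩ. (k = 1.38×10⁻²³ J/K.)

Johnson–Nyquist: V_n = √(4kTRB) ⇒ R = V_n² / (4kTB)
4kTB = 4 × 1.38×10⁻²³ × 370 × 4.36×10² = 8.90×10⁻¹⁸
R = (4.04×10⁻⁷)² / 8.90×10⁻¹⁸ = 1.83×10⁴ Ω = 18.3 kΩ

18.3 kΩ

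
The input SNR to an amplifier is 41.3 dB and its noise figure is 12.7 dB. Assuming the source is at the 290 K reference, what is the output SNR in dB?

By definition F = SNR_in/SNR_out, so in dB: SNR_out = SNR_in − NF
SNR_out = 41.3 − 12.7 = 28.6 dB

28.6 dB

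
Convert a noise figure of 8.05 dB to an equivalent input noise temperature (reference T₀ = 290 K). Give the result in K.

F = 10^(8.05/10) = 6.38263
T_e = (F − 1)·T₀ = (6.38263 − 1) × 290 = 1561 K

1561 K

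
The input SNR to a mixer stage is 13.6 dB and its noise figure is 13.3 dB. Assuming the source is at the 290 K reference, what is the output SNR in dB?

By definition F = SNR_in/SNR_out, so in dB: SNR_out = SNR_in − NF
SNR_out = 13.6 − 13.3 = 0.3 dB

0.3 dB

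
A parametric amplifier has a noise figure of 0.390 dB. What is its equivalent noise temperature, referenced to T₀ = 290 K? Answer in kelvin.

F = 10^(0.390/10) = 1.09396
T_e = (F − 1)·T₀ = (1.09396 − 1) × 290 = 27.2 K

27.2 K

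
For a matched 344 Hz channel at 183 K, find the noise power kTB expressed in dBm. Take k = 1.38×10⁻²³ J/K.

−150.6 dBm

P_n = kTB = 1.38×10⁻²³ × 183 × 3.44×10² = 8.69×10⁻¹⁹ W
In dBm: 10 log₁₀(8.69×10⁻¹⁹ / 10⁻³) = −150.6 dBm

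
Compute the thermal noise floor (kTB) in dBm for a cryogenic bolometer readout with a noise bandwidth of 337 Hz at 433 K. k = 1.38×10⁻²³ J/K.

−147.0 dBm

P_n = kTB = 1.38×10⁻²³ × 433 × 3.37×10² = 2.01×10⁻¹⁸ W
In dBm: 10 log₁₀(2.01×10⁻¹⁸ / 10⁻³) = −147.0 dBm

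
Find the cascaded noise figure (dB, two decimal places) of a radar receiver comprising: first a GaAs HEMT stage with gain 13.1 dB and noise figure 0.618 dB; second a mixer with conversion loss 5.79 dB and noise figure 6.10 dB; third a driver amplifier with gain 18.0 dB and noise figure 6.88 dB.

Convert to linear (a loss of L dB is a gain of −L dB): F_i = 10^(NF_i/10), G_i = 10^(G_i,dB/10)
  Stage 1: F_1 = 10^(0.618/10) = 1.153, G_1 = 10^(13.1/10) = 20.42
  Stage 2: F_2 = 10^(6.10/10) = 4.074, G_2 = 10^(−5.79/10) = 0.2636
  Stage 3: F_3 = 10^(6.88/10) = 4.875, G_3 = 10^(18.0/10) = 63.10
Friis cascade:
  F = 1.153 + (4.074 − 1)/20.42 + (4.875 − 1)/5.383 = 2.023
NF = 10 log₁₀(2.023) = 3.06 dB

3.06 dB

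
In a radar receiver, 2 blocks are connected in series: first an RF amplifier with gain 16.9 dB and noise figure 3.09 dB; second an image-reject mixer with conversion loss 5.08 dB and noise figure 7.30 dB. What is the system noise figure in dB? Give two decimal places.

Convert to linear (a loss of L dB is a gain of −L dB): F_i = 10^(NF_i/10), G_i = 10^(G_i,dB/10)
  Stage 1: F_1 = 10^(3.09/10) = 2.037, G_1 = 10^(16.9/10) = 48.98
  Stage 2: F_2 = 10^(7.30/10) = 5.370, G_2 = 10^(−5.08/10) = 0.3105
Friis cascade:
  F = 2.037 + (5.370 − 1)/48.98 = 2.126
NF = 10 log₁₀(2.126) = 3.28 dB

3.28 dB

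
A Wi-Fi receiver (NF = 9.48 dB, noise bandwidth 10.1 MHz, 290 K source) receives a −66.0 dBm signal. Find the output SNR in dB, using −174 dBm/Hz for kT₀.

Noise floor: N = −174 + 10 log₁₀(B) + NF
10 log₁₀(1.01×10⁷) = 70.04 dB
N = −174 + 70.04 + 9.48 = −94.48 dBm
SNR = P_sig − N = −66.0 − (−94.48) = 28.48 dB → 28.5 dB

28.5 dB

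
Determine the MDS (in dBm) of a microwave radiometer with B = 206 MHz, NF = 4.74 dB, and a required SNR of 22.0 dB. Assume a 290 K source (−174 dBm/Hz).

Sensitivity = −174 + 10 log₁₀(B) + NF + SNR_min
= −174 + 83.14 + 4.74 + 22.0
= −64.12 dBm → −64.1 dBm

−64.1 dBm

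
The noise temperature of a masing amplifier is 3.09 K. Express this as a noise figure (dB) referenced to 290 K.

F = 1 + T_e/T₀ = 1 + 3.09/290 = 1.01066
NF = 10 log₁₀(1.01066) = 0.046 dB

0.046 dB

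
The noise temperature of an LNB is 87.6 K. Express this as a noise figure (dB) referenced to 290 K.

1.15 dB

F = 1 + T_e/T₀ = 1 + 87.6/290 = 1.30207
NF = 10 log₁₀(1.30207) = 1.15 dB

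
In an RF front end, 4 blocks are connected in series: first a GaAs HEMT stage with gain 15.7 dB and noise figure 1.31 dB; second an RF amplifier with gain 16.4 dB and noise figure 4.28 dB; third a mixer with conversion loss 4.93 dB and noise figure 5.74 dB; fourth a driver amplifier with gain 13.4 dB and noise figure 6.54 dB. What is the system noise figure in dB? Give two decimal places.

1.48 dB

Convert to linear (a loss of L dB is a gain of −L dB): F_i = 10^(NF_i/10), G_i = 10^(G_i,dB/10)
  Stage 1: F_1 = 10^(1.31/10) = 1.352, G_1 = 10^(15.7/10) = 37.15
  Stage 2: F_2 = 10^(4.28/10) = 2.679, G_2 = 10^(16.4/10) = 43.65
  Stage 3: F_3 = 10^(5.74/10) = 3.750, G_3 = 10^(−4.93/10) = 0.3214
  Stage 4: F_4 = 10^(6.54/10) = 4.508, G_4 = 10^(13.4/10) = 21.88
Friis cascade:
  F = 1.352 + (2.679 − 1)/37.15 + (3.750 − 1)/1622 + (4.508 − 1)/521.2 = 1.406
NF = 10 log₁₀(1.406) = 1.48 dB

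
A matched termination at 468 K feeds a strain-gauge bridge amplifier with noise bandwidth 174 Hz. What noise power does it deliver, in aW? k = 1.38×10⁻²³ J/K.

P_n = kTB = 1.38×10⁻²³ × 468 × 1.74×10² = 1.12×10⁻¹⁸ W = 1.12 aW

1.12 aW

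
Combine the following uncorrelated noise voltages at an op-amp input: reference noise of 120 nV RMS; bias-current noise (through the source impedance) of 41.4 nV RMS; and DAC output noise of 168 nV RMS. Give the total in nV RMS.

211 nV

Uncorrelated sources add in power (mean-square): V_tot = √(ΣV_i²)
V_tot = √[(1.20×10⁻⁷)² + (4.14×10⁻⁸)² + (1.68×10⁻⁷)²] = 2.11×10⁻⁷ V = 211 nV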